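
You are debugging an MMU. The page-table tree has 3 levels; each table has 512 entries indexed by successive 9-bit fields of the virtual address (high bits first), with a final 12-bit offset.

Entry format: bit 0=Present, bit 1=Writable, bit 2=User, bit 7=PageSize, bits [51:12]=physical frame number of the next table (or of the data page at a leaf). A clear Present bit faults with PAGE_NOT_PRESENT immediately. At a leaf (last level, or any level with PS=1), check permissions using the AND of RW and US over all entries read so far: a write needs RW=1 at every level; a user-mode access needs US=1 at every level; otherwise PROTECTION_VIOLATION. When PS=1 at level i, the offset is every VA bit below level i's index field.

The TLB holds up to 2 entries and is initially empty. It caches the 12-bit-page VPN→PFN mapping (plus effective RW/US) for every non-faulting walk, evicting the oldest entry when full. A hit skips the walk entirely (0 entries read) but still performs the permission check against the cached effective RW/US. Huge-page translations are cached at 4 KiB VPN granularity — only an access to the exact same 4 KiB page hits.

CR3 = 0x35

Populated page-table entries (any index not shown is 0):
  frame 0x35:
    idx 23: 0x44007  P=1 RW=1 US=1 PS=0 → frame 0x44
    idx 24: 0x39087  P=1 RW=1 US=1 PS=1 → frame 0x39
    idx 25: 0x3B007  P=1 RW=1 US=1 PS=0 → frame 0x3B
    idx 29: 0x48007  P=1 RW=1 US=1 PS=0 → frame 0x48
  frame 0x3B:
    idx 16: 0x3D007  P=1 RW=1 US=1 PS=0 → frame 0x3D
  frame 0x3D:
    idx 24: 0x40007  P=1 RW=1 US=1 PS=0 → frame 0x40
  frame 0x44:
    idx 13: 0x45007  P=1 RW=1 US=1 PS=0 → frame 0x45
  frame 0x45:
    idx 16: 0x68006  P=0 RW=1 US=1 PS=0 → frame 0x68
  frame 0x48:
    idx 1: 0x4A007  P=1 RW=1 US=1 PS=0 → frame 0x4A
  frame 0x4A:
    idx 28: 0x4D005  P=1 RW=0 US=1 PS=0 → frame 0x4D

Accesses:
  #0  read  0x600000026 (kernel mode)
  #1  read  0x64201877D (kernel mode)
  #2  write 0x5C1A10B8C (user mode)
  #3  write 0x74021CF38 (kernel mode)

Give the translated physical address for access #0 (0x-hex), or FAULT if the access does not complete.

Trace:
#0 VA=0x600000026 (r,kernel):
  L0: frame=0x35 idx=24 entry=0x39087 [P=1 RW=1 US=1 PS=1]
  ⇒ phys 0x39026 (huge @L0)  [1 reads]
#1 VA=0x64201877D (r,kernel):
  L0: frame=0x35 idx=25 entry=0x3B007 [P=1 RW=1 US=1 PS=0]
  L1: frame=0x3B idx=16 entry=0x3D007 [P=1 RW=1 US=1 PS=0]
  L2: frame=0x3D idx=24 entry=0x40007 [P=1 RW=1 US=1 PS=0]
  ⇒ phys 0x4077D  [3 reads]
#2 VA=0x5C1A10B8C (w,user):
  L0: frame=0x35 idx=23 entry=0x44007 [P=1 RW=1 US=1 PS=0]
  L1: frame=0x44 idx=13 entry=0x45007 [P=1 RW=1 US=1 PS=0]
  L2: frame=0x45 idx=16 entry=0x68006 [P=0 RW=1 US=1 PS=0]
  ⇒ fault: PAGE_NOT_PRESENT  — 3 lookups
#3 VA=0x74021CF38 (w,kernel):
  L0: frame=0x35 idx=29 entry=0x48007 [P=1 RW=1 US=1 PS=0]
  L1: frame=0x48 idx=1 entry=0x4A007 [P=1 RW=1 US=1 PS=0]
  L2: frame=0x4A idx=28 entry=0x4D005 [P=1 RW=0 US=1 PS=0]
  ⇒ fault: PROTECTION_VIOLATION  — 3 lookups

Access #0 PA: 0x39026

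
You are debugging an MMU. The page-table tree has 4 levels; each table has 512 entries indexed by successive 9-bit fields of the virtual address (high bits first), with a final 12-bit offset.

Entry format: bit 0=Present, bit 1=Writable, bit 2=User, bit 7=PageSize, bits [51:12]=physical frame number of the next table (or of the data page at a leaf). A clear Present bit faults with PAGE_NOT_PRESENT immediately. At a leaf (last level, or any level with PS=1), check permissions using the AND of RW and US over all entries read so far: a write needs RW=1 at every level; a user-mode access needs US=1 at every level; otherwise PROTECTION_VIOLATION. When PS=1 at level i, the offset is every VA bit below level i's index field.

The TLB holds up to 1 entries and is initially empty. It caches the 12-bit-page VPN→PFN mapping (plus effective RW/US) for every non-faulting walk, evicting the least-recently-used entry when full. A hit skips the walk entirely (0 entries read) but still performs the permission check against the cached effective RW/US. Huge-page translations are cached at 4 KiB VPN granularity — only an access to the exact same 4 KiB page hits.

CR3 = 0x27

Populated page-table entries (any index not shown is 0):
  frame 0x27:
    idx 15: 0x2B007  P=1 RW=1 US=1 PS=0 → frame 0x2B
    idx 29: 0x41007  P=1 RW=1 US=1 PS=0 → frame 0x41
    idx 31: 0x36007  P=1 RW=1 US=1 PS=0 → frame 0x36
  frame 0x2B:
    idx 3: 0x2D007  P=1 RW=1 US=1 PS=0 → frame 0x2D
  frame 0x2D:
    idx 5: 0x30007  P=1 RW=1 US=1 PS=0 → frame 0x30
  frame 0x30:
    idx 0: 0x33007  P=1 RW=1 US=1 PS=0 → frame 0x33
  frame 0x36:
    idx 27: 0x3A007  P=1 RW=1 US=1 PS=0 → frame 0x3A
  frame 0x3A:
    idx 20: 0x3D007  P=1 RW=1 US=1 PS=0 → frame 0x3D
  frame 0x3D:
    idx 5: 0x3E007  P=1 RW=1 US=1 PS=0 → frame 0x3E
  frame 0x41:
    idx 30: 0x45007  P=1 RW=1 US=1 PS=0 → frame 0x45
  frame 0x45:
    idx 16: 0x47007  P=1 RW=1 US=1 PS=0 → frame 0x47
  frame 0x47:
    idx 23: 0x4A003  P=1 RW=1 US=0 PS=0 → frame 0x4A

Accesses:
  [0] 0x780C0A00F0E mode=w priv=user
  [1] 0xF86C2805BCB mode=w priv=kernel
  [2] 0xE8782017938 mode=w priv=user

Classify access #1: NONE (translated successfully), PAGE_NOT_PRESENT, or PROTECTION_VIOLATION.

Per-access translation:
#0 VA=0x780C0A00F0E (w,user):
  L0: frame=0x27 idx=15 entry=0x2B007 [P=1 RW=1 US=1 PS=0]
  L1: frame=0x2B idx=3 entry=0x2D007 [P=1 RW=1 US=1 PS=0]
  L2: frame=0x2D idx=5 entry=0x30007 [P=1 RW=1 US=1 PS=0]
  L3: frame=0x30 idx=0 entry=0x33007 [P=1 RW=1 US=1 PS=0]
  → PA=0x33F0E  (4 entries read)
#1 VA=0xF86C2805BCB (w,kernel):
  L0: frame=0x27 idx=31 entry=0x36007 [P=1 RW=1 US=1 PS=0]
  L1: frame=0x36 idx=27 entry=0x3A007 [P=1 RW=1 US=1 PS=0]
  L2: frame=0x3A idx=20 entry=0x3D007 [P=1 RW=1 US=1 PS=0]
  L3: frame=0x3D idx=5 entry=0x3E007 [P=1 RW=1 US=1 PS=0]
  → PA=0x3EBCB  (4 entries read)
#2 VA=0xE8782017938 (w,user):
  L0: frame=0x27 idx=29 entry=0x41007 [P=1 RW=1 US=1 PS=0]
  L1: frame=0x41 idx=30 entry=0x45007 [P=1 RW=1 US=1 PS=0]
  L2: frame=0x45 idx=16 entry=0x47007 [P=1 RW=1 US=1 PS=0]
  L3: frame=0x47 idx=23 entry=0x4A003 [P=1 RW=1 US=0 PS=0]
  → PROTECTION_VIOLATION  (4 entries read)

Access #1 fault: NONE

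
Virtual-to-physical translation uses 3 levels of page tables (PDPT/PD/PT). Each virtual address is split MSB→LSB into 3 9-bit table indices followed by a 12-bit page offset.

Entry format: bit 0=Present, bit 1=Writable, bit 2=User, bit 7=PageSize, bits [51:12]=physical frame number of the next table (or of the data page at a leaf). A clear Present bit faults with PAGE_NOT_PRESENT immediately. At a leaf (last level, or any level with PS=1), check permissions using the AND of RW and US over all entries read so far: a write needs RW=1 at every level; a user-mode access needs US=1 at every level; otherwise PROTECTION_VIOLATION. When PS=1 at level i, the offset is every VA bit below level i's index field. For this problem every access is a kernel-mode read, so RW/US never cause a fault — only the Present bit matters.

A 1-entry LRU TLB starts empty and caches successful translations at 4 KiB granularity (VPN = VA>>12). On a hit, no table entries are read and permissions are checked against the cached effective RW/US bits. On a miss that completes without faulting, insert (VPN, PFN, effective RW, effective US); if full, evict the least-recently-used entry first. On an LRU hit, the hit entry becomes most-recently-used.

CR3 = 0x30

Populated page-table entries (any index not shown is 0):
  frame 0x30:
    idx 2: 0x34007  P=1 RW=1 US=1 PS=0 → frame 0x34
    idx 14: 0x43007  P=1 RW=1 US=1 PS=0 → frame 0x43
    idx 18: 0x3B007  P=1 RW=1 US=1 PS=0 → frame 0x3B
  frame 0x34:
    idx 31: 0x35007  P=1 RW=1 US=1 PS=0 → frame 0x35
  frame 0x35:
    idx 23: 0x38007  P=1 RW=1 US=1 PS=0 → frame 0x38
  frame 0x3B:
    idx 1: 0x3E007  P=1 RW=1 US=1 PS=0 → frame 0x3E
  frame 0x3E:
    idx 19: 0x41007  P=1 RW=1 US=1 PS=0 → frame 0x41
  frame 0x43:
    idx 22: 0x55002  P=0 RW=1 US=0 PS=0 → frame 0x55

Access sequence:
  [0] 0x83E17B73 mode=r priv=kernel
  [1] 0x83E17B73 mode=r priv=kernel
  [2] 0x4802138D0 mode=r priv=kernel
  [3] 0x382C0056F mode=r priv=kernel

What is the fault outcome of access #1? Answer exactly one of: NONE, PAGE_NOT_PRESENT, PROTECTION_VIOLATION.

Trace:
#0 VA=0x83E17B73 (r,kernel):
  L0: frame=0x30 idx=2 entry=0x34007 [P=1 RW=1 US=1 PS=0]
  L1: frame=0x34 idx=31 entry=0x35007 [P=1 RW=1 US=1 PS=0]
  L2: frame=0x35 idx=23 entry=0x38007 [P=1 RW=1 US=1 PS=0]
  → PA=0x38B73  (3 entries read)
#1 VA=0x83E17B73 (r,kernel):
  TLB hit vpn=0x83E17 → PA=0x38B73
#2 VA=0x4802138D0 (r,kernel):
  L0: frame=0x30 idx=18 entry=0x3B007 [P=1 RW=1 US=1 PS=0]
  L1: frame=0x3B idx=1 entry=0x3E007 [P=1 RW=1 US=1 PS=0]
  L2: frame=0x3E idx=19 entry=0x41007 [P=1 RW=1 US=1 PS=0]
  → PA=0x418D0  (3 entries read)
#3 VA=0x382C0056F (r,kernel):
  L0: frame=0x30 idx=14 entry=0x43007 [P=1 RW=1 US=1 PS=0]
  L1: frame=0x43 idx=22 entry=0x55002 [P=0 RW=1 US=0 PS=0]
  → PAGE_NOT_PRESENT  (2 entries read)

Access #1 fault: NONE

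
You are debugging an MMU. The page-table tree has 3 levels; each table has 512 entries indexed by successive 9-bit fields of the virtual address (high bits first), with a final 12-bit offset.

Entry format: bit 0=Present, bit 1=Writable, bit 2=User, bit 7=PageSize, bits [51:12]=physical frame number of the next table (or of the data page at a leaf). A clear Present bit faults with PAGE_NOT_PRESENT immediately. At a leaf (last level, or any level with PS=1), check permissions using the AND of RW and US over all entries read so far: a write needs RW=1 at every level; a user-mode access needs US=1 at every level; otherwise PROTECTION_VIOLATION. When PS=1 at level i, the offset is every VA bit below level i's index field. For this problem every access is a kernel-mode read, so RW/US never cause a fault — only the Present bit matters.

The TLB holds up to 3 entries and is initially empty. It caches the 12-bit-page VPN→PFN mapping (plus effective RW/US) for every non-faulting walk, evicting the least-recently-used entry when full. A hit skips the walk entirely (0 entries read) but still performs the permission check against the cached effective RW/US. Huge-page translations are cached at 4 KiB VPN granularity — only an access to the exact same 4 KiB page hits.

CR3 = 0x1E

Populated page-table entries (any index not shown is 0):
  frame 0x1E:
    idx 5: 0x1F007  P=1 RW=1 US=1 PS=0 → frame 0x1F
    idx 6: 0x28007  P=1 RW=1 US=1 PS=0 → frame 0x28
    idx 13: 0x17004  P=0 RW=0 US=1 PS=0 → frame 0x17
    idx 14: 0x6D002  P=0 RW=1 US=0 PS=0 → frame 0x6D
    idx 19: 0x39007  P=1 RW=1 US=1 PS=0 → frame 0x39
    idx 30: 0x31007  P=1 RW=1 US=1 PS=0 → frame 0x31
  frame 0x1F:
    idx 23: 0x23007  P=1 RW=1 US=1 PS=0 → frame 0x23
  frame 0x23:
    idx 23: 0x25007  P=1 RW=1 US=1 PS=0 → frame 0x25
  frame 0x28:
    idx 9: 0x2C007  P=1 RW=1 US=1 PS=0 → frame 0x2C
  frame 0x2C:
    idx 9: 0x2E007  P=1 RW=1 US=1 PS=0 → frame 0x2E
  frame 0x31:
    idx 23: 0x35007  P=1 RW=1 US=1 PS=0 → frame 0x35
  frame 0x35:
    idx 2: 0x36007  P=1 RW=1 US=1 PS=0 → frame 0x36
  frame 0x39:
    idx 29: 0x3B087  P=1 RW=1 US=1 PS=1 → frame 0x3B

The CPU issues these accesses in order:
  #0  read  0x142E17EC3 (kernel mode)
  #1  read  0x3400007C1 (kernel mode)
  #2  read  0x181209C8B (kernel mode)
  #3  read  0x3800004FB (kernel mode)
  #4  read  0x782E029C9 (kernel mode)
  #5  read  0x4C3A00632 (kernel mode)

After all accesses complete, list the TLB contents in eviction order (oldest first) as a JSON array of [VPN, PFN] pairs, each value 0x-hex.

Walk each access:
#0 VA=0x142E17EC3 (r,kernel):
  lvl0: tbl 0x1E, slot 5 ⇒ 0x1F007 (P1/RW1/US1/PS0)
  lvl1: tbl 0x1F, slot 23 ⇒ 0x23007 (P1/RW1/US1/PS0)
  lvl2: tbl 0x23, slot 23 ⇒ 0x25007 (P1/RW1/US1/PS0)
  → PA=0x25EC3  (3 entries read)
#1 VA=0x3400007C1 (r,kernel):
  lvl0: tbl 0x1E, slot 13 ⇒ 0x17004 (P0/RW0/US1/PS0)
  ✗ PAGE_NOT_PRESENT  [1 reads]
#2 VA=0x181209C8B (r,kernel):
  lvl0: tbl 0x1E, slot 6 ⇒ 0x28007 (P1/RW1/US1/PS0)
  lvl1: tbl 0x28, slot 9 ⇒ 0x2C007 (P1/RW1/US1/PS0)
  lvl2: tbl 0x2C, slot 9 ⇒ 0x2E007 (P1/RW1/US1/PS0)
  → PA=0x2EC8B  (3 entries read)
#3 VA=0x3800004FB (r,kernel):
  lvl0: tbl 0x1E, slot 14 ⇒ 0x6D002 (P0/RW1/US0/PS0)
  ✗ PAGE_NOT_PRESENT  [1 reads]
#4 VA=0x782E029C9 (r,kernel):
  lvl0: tbl 0x1E, slot 30 ⇒ 0x31007 (P1/RW1/US1/PS0)
  lvl1: tbl 0x31, slot 23 ⇒ 0x35007 (P1/RW1/US1/PS0)
  lvl2: tbl 0x35, slot 2 ⇒ 0x36007 (P1/RW1/US1/PS0)
  → PA=0x369C9  (3 entries read)
#5 VA=0x4C3A00632 (r,kernel):
  lvl0: tbl 0x1E, slot 19 ⇒ 0x39007 (P1/RW1/US1/PS0)
  lvl1: tbl 0x39, slot 29 ⇒ 0x3B087 (P1/RW1/US1/PS1)
  → PA=0x3B632 (huge @L1)  (2 entries read)

TLB: [["0x181209", "0x2E"], ["0x782E02", "0x36"], ["0x4C3A00", "0x3B"]]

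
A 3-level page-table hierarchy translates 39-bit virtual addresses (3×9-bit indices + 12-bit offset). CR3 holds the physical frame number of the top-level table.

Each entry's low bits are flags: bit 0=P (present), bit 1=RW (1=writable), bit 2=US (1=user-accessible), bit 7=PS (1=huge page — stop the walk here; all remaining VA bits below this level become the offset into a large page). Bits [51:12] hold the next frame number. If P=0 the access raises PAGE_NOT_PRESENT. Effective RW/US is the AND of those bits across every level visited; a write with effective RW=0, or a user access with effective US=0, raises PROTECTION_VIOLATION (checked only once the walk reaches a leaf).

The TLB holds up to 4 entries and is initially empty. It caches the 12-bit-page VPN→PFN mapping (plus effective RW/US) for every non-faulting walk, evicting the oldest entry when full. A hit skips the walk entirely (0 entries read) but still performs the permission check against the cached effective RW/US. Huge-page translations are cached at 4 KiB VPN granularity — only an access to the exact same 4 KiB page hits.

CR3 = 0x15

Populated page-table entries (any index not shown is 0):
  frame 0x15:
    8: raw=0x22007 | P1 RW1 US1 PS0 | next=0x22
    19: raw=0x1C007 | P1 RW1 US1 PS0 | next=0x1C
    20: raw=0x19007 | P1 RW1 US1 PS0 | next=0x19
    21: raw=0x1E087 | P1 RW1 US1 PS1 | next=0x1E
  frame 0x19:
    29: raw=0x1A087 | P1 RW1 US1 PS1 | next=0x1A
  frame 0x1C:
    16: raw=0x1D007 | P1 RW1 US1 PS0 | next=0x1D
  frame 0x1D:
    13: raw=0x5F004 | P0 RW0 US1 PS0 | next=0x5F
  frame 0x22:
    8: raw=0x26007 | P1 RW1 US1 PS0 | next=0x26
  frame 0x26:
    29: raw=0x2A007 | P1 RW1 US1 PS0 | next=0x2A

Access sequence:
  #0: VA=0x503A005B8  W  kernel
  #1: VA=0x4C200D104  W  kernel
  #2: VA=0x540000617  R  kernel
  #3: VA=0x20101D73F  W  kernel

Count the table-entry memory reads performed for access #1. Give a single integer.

Per-access translation:
#0 VA=0x503A005B8 (w,kernel):
  [0] read 0x15 idx=20: raw=0x19007 flags P=1 W=1 U=1 S=0
  [1] read 0x19 idx=29: raw=0x1A087 flags P=1 W=1 U=1 S=1
  → PA=0x1A5B8 (huge @L1)  (2 entries read)
#1 VA=0x4C200D104 (w,kernel):
  [0] read 0x15 idx=19: raw=0x1C007 flags P=1 W=1 U=1 S=0
  [1] read 0x1C idx=16: raw=0x1D007 flags P=1 W=1 U=1 S=0
  [2] read 0x1D idx=13: raw=0x5F004 flags P=0 W=0 U=1 S=0
  ✗ PAGE_NOT_PRESENT  [3 reads]
#2 VA=0x540000617 (r,kernel):
  [0] read 0x15 idx=21: raw=0x1E087 flags P=1 W=1 U=1 S=1
  → PA=0x1E617 (huge @L0)  (1 entries read)
#3 VA=0x20101D73F (w,kernel):
  [0] read 0x15 idx=8: raw=0x22007 flags P=1 W=1 U=1 S=0
  [1] read 0x22 idx=8: raw=0x26007 flags P=1 W=1 U=1 S=0
  [2] read 0x26 idx=29: raw=0x2A007 flags P=1 W=1 U=1 S=0
  → PA=0x2A73F  (3 entries read)

Entries read for #1: 3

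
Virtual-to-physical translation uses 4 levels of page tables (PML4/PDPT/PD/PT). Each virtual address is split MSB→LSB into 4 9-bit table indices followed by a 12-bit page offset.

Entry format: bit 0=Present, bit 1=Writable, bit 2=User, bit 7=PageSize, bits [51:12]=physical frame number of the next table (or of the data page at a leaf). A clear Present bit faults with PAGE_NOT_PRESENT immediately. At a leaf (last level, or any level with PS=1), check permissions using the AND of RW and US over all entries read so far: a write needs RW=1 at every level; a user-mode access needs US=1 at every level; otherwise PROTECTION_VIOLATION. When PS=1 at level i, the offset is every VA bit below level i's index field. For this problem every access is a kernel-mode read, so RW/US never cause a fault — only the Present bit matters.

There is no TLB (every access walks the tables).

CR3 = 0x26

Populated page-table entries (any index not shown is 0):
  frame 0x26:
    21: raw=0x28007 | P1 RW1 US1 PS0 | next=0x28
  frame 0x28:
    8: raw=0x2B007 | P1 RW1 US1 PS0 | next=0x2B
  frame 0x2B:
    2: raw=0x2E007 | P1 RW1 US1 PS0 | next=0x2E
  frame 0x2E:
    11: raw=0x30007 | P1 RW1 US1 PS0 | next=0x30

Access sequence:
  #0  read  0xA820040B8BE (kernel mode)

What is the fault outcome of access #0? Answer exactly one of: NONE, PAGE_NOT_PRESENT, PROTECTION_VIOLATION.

Per-access translation:
#0 VA=0xA820040B8BE (r,kernel):
  [0] read 0x26 idx=21: raw=0x28007 flags P=1 W=1 U=1 S=0
  [1] read 0x28 idx=8: raw=0x2B007 flags P=1 W=1 U=1 S=0
  [2] read 0x2B idx=2: raw=0x2E007 flags P=1 W=1 U=1 S=0
  [3] read 0x2E idx=11: raw=0x30007 flags P=1 W=1 U=1 S=0
  ✓ 0x308BE  — 4 lookups

Access #0 fault: NONE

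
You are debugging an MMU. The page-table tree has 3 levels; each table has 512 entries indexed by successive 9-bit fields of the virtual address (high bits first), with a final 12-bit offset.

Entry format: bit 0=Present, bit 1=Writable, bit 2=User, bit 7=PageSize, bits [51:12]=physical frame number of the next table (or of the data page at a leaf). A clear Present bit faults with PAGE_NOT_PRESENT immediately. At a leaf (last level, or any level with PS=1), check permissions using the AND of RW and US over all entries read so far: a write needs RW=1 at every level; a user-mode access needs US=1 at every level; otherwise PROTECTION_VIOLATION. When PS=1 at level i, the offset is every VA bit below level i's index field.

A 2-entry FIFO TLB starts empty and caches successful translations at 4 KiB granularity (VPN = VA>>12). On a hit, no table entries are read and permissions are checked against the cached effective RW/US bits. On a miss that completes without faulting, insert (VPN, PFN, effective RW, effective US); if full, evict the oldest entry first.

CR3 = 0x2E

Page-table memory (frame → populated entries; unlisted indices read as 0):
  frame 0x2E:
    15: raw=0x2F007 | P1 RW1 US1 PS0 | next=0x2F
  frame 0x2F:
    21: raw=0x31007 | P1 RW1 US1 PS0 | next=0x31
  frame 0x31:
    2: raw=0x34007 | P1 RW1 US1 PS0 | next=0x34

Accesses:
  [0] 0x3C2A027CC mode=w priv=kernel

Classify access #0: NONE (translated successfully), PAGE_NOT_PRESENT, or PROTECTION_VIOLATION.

Trace:
#0 VA=0x3C2A027CC (w,kernel):
  [0] read 0x2E idx=15: raw=0x2F007 flags P=1 W=1 U=1 S=0
  [1] read 0x2F idx=21: raw=0x31007 flags P=1 W=1 U=1 S=0
  [2] read 0x31 idx=2: raw=0x34007 flags P=1 W=1 U=1 S=0
  ⇒ phys 0x347CC  [3 reads]

Access #0 fault: NONE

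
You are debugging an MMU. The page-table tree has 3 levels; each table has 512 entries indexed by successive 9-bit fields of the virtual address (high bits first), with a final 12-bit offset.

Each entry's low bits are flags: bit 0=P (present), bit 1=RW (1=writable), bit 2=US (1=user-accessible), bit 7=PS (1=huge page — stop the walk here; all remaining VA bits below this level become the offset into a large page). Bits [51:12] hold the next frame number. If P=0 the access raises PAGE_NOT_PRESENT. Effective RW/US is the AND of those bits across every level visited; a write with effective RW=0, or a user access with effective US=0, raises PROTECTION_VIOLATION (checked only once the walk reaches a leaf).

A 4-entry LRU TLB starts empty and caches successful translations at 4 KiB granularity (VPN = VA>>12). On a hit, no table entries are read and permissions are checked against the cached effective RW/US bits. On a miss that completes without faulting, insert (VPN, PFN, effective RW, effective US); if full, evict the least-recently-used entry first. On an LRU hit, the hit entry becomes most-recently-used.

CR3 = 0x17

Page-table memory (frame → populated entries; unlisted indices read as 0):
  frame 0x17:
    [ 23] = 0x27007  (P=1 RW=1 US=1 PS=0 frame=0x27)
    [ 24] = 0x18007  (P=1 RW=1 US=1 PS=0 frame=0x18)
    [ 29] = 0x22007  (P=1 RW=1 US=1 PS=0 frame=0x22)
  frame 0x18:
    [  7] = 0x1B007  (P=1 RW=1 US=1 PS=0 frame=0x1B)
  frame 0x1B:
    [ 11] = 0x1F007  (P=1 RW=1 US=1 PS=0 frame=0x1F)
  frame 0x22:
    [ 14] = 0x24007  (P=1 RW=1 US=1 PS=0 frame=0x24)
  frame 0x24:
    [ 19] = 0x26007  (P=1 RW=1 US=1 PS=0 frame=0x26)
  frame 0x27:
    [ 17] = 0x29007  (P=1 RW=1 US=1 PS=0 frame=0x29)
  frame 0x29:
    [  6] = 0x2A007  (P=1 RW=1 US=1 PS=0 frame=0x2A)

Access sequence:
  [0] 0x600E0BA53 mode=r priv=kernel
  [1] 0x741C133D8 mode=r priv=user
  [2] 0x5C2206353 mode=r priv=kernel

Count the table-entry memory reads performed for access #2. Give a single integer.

Trace:
#0 VA=0x600E0BA53 (r,kernel):
  L0: frame=0x17 idx=24 entry=0x18007 [P=1 RW=1 US=1 PS=0]
  L1: frame=0x18 idx=7 entry=0x1B007 [P=1 RW=1 US=1 PS=0]
  L2: frame=0x1B idx=11 entry=0x1F007 [P=1 RW=1 US=1 PS=0]
  → PA=0x1FA53  (3 entries read)
#1 VA=0x741C133D8 (r,user):
  L0: frame=0x17 idx=29 entry=0x22007 [P=1 RW=1 US=1 PS=0]
  L1: frame=0x22 idx=14 entry=0x24007 [P=1 RW=1 US=1 PS=0]
  L2: frame=0x24 idx=19 entry=0x26007 [P=1 RW=1 US=1 PS=0]
  → PA=0x263D8  (3 entries read)
#2 VA=0x5C2206353 (r,kernel):
  L0: frame=0x17 idx=23 entry=0x27007 [P=1 RW=1 US=1 PS=0]
  L1: frame=0x27 idx=17 entry=0x29007 [P=1 RW=1 US=1 PS=0]
  L2: frame=0x29 idx=6 entry=0x2A007 [P=1 RW=1 US=1 PS=0]
  → PA=0x2A353  (3 entries read)

Entries read for #2: 3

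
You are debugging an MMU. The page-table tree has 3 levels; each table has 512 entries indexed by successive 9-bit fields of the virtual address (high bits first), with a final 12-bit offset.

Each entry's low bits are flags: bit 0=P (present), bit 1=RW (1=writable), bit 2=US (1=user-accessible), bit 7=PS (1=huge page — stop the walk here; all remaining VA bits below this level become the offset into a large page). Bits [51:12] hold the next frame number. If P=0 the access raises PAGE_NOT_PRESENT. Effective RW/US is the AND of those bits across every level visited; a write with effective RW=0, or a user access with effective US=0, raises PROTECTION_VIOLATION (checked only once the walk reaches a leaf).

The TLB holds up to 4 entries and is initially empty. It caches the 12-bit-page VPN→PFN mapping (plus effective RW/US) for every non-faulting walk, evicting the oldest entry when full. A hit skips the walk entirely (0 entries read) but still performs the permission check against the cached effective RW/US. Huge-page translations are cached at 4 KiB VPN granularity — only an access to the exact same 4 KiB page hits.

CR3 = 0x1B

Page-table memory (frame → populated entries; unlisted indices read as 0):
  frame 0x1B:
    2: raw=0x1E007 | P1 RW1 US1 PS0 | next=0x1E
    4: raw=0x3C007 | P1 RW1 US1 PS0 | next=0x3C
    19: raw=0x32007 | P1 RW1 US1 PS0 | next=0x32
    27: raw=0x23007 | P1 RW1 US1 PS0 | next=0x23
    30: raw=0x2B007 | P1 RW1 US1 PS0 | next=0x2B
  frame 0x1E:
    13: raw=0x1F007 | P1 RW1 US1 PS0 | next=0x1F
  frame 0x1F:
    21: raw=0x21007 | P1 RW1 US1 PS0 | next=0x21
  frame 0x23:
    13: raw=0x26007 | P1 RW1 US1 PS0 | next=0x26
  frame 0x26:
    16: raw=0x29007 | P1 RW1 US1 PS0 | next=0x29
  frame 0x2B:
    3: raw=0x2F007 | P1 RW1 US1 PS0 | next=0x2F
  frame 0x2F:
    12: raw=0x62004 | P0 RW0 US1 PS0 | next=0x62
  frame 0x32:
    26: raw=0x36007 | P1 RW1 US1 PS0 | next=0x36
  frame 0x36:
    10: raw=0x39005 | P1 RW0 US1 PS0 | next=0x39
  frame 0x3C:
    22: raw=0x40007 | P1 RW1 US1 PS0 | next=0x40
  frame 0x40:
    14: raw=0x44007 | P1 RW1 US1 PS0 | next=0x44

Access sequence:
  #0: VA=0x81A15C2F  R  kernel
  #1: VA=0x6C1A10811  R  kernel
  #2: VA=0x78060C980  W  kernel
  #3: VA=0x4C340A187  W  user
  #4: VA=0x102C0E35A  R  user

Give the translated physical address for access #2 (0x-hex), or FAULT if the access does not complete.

Walk each access:
#0 VA=0x81A15C2F (r,kernel):
  L0 @0x1B[2] → 0x1E007  P=1,RW=1,US=1,PS=0
  L1 @0x1E[13] → 0x1F007  P=1,RW=1,US=1,PS=0
  L2 @0x1F[21] → 0x21007  P=1,RW=1,US=1,PS=0
  ⇒ phys 0x21C2F  [3 reads]
#1 VA=0x6C1A10811 (r,kernel):
  L0 @0x1B[27] → 0x23007  P=1,RW=1,US=1,PS=0
  L1 @0x23[13] → 0x26007  P=1,RW=1,US=1,PS=0
  L2 @0x26[16] → 0x29007  P=1,RW=1,US=1,PS=0
  ⇒ phys 0x29811  [3 reads]
#2 VA=0x78060C980 (w,kernel):
  L0 @0x1B[30] → 0x2B007  P=1,RW=1,US=1,PS=0
  L1 @0x2B[3] → 0x2F007  P=1,RW=1,US=1,PS=0
  L2 @0x2F[12] → 0x62004  P=0,RW=0,US=1,PS=0
  ⇒ fault: PAGE_NOT_PRESENT  — 3 lookups
#3 VA=0x4C340A187 (w,user):
  L0 @0x1B[19] → 0x32007  P=1,RW=1,US=1,PS=0
  L1 @0x32[26] → 0x36007  P=1,RW=1,US=1,PS=0
  L2 @0x36[10] → 0x39005  P=1,RW=0,US=1,PS=0
  ⇒ fault: PROTECTION_VIOLATION  — 3 lookups
#4 VA=0x102C0E35A (r,user):
  L0 @0x1B[4] → 0x3C007  P=1,RW=1,US=1,PS=0
  L1 @0x3C[22] → 0x40007  P=1,RW=1,US=1,PS=0
  L2 @0x40[14] → 0x44007  P=1,RW=1,US=1,PS=0
  ⇒ phys 0x4435A  [3 reads]

Access #2 PA: FAULT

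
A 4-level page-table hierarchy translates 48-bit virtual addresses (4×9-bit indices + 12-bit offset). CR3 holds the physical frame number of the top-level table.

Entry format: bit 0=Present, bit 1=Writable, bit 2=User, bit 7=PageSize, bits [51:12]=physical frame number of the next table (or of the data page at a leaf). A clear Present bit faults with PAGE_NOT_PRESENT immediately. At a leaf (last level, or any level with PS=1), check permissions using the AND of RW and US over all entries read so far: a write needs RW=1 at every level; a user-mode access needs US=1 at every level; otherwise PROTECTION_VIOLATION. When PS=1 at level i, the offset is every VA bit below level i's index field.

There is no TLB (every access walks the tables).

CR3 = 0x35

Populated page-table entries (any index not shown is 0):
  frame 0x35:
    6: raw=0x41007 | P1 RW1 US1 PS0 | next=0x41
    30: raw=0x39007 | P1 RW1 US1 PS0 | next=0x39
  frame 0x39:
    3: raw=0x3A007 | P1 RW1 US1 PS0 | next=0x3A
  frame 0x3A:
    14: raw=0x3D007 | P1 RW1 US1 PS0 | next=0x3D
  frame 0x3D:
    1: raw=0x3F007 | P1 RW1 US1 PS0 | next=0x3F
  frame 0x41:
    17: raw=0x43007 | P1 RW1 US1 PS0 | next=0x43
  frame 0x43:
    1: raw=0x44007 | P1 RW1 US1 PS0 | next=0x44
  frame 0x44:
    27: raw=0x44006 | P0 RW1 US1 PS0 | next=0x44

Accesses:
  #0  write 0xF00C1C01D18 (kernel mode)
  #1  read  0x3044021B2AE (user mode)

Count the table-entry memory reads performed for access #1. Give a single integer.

Per-access translation:
#0 VA=0xF00C1C01D18 (w,kernel):
  lvl0: tbl 0x35, slot 30 ⇒ 0x39007 (P1/RW1/US1/PS0)
  lvl1: tbl 0x39, slot 3 ⇒ 0x3A007 (P1/RW1/US1/PS0)
  lvl2: tbl 0x3A, slot 14 ⇒ 0x3D007 (P1/RW1/US1/PS0)
  lvl3: tbl 0x3D, slot 1 ⇒ 0x3F007 (P1/RW1/US1/PS0)
  ✓ 0x3FD18  — 4 lookups
#1 VA=0x3044021B2AE (r,user):
  lvl0: tbl 0x35, slot 6 ⇒ 0x41007 (P1/RW1/US1/PS0)
  lvl1: tbl 0x41, slot 17 ⇒ 0x43007 (P1/RW1/US1/PS0)
  lvl2: tbl 0x43, slot 1 ⇒ 0x44007 (P1/RW1/US1/PS0)
  lvl3: tbl 0x44, slot 27 ⇒ 0x44006 (P0/RW1/US1/PS0)
  ⇒ fault: PAGE_NOT_PRESENT  — 4 lookups

Entries read for #1: 4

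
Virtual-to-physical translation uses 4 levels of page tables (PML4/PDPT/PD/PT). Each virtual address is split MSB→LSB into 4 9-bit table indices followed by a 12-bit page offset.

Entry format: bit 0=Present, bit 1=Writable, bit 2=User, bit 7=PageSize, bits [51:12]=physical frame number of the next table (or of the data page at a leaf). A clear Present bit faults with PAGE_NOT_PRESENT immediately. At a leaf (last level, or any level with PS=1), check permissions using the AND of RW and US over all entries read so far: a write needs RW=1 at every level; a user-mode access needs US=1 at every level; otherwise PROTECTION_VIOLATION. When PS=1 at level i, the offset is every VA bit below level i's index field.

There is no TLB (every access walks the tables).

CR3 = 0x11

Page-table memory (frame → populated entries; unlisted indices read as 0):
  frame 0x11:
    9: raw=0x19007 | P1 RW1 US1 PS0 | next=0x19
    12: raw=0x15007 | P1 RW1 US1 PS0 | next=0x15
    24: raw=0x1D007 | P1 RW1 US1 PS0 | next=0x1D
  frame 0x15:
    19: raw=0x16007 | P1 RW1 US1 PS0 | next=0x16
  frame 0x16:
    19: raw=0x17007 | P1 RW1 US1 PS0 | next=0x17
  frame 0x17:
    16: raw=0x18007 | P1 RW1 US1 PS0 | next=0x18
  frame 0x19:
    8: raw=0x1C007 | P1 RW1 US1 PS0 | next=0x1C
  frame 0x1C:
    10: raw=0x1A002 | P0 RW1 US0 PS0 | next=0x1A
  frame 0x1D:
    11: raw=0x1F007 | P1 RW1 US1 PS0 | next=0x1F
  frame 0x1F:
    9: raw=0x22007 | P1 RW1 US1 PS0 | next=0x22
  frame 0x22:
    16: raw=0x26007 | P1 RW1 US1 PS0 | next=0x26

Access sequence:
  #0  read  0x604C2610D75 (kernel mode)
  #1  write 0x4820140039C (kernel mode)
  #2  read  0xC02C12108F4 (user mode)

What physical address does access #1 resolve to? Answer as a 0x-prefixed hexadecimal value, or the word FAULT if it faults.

Per-access translation:
#0 VA=0x604C2610D75 (r,kernel):
  L0 @0x11[12] → 0x15007  P=1,RW=1,US=1,PS=0
  L1 @0x15[19] → 0x16007  P=1,RW=1,US=1,PS=0
  L2 @0x16[19] → 0x17007  P=1,RW=1,US=1,PS=0
  L3 @0x17[16] → 0x18007  P=1,RW=1,US=1,PS=0
  ⇒ phys 0x18D75  [4 reads]
#1 VA=0x4820140039C (w,kernel):
  L0 @0x11[9] → 0x19007  P=1,RW=1,US=1,PS=0
  L1 @0x19[8] → 0x1C007  P=1,RW=1,US=1,PS=0
  L2 @0x1C[10] → 0x1A002  P=0,RW=1,US=0,PS=0
  ✗ PAGE_NOT_PRESENT  [3 reads]
#2 VA=0xC02C12108F4 (r,user):
  L0 @0x11[24] → 0x1D007  P=1,RW=1,US=1,PS=0
  L1 @0x1D[11] → 0x1F007  P=1,RW=1,US=1,PS=0
  L2 @0x1F[9] → 0x22007  P=1,RW=1,US=1,PS=0
  L3 @0x22[16] → 0x26007  P=1,RW=1,US=1,PS=0
  ⇒ phys 0x268F4  [4 reads]

Access #1 PA: FAULT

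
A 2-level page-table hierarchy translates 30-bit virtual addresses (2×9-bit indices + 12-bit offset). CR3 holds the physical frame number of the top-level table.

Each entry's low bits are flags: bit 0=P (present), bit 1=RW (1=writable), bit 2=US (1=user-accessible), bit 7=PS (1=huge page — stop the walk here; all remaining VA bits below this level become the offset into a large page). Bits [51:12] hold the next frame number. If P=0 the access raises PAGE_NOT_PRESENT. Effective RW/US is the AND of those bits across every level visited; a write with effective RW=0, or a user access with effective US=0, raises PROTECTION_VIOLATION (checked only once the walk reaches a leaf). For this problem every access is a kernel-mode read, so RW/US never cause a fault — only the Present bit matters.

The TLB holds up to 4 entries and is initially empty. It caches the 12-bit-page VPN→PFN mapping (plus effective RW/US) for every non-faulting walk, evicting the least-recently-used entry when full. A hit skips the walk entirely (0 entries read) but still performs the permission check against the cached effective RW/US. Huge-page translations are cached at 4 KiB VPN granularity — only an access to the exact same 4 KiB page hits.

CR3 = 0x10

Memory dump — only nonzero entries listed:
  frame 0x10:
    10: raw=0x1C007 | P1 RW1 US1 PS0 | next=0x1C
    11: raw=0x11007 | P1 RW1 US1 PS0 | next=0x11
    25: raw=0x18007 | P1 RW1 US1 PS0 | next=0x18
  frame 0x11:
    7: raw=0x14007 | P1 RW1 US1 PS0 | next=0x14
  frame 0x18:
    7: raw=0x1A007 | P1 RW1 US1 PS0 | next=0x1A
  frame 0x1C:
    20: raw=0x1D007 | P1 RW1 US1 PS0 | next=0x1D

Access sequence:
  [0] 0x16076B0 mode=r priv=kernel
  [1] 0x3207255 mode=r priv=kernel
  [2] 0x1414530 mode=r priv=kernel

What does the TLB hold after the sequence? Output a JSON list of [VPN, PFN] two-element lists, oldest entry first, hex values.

Walk each access:
#0 VA=0x16076B0 (r,kernel):
  L0: frame=0x10 idx=11 entry=0x11007 [P=1 RW=1 US=1 PS=0]
  L1: frame=0x11 idx=7 entry=0x14007 [P=1 RW=1 US=1 PS=0]
  → PA=0x146B0  (2 entries read)
#1 VA=0x3207255 (r,kernel):
  L0: frame=0x10 idx=25 entry=0x18007 [P=1 RW=1 US=1 PS=0]
  L1: frame=0x18 idx=7 entry=0x1A007 [P=1 RW=1 US=1 PS=0]
  → PA=0x1A255  (2 entries read)
#2 VA=0x1414530 (r,kernel):
  L0: frame=0x10 idx=10 entry=0x1C007 [P=1 RW=1 US=1 PS=0]
  L1: frame=0x1C idx=20 entry=0x1D007 [P=1 RW=1 US=1 PS=0]
  → PA=0x1D530  (2 entries read)

TLB: [["0x1607", "0x14"], ["0x3207", "0x1A"], ["0x1414", "0x1D"]]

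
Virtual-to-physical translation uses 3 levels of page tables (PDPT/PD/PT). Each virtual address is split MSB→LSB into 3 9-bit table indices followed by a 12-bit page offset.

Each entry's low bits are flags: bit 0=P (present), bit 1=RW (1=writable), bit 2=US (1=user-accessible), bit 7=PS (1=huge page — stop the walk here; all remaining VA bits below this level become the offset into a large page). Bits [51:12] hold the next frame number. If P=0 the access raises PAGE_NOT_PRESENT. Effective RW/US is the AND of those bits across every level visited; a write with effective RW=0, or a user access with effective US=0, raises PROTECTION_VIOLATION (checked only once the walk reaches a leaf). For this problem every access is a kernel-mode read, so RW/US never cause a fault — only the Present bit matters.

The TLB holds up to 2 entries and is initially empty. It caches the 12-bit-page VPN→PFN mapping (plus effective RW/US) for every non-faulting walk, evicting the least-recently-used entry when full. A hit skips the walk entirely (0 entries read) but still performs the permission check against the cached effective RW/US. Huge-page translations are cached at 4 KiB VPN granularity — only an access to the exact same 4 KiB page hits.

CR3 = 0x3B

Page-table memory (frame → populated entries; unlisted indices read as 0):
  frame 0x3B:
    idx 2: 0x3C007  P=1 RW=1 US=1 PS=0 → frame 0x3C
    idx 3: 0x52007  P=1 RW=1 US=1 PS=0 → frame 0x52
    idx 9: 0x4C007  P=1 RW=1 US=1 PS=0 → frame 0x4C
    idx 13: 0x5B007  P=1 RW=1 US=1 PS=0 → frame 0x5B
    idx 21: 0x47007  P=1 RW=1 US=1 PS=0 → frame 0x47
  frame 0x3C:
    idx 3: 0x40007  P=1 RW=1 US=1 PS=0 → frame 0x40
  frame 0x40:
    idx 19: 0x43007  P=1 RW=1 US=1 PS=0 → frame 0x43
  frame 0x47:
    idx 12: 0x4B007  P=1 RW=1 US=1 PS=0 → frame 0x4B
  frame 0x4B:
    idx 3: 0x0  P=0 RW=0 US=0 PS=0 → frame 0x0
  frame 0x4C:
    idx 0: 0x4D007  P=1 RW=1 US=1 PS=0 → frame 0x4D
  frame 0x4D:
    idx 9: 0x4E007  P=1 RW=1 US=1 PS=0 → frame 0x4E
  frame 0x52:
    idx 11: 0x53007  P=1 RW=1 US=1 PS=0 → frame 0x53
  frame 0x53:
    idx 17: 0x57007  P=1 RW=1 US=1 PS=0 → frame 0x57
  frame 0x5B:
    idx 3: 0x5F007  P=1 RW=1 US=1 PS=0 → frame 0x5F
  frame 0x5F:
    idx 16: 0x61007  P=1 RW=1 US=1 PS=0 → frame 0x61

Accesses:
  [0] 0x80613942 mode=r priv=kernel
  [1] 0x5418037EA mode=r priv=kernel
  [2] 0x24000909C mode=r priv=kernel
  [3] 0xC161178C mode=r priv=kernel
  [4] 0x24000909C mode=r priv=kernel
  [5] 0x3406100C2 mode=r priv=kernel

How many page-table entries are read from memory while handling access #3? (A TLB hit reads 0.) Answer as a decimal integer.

Walk each access:
#0 VA=0x80613942 (r,kernel):
  L0 @0x3B[2] → 0x3C007  P=1,RW=1,US=1,PS=0
  L1 @0x3C[3] → 0x40007  P=1,RW=1,US=1,PS=0
  L2 @0x40[19] → 0x43007  P=1,RW=1,US=1,PS=0
  ✓ 0x43942  — 3 lookups
#1 VA=0x5418037EA (r,kernel):
  L0 @0x3B[21] → 0x47007  P=1,RW=1,US=1,PS=0
  L1 @0x47[12] → 0x4B007  P=1,RW=1,US=1,PS=0
  L2 @0x4B[3] → 0x0  P=0,RW=0,US=0,PS=0
  → PAGE_NOT_PRESENT  (3 entries read)
#2 VA=0x24000909C (r,kernel):
  L0 @0x3B[9] → 0x4C007  P=1,RW=1,US=1,PS=0
  L1 @0x4C[0] → 0x4D007  P=1,RW=1,US=1,PS=0
  L2 @0x4D[9] → 0x4E007  P=1,RW=1,US=1,PS=0
  ✓ 0x4E09C  — 3 lookups
#3 VA=0xC161178C (r,kernel):
  L0 @0x3B[3] → 0x52007  P=1,RW=1,US=1,PS=0
  L1 @0x52[11] → 0x53007  P=1,RW=1,US=1,PS=0
  L2 @0x53[17] → 0x57007  P=1,RW=1,US=1,PS=0
  ✓ 0x5778C  — 3 lookups
#4 VA=0x24000909C (r,kernel):
  TLB hit vpn=0x240009 → PA=0x4E09C
#5 VA=0x3406100C2 (r,kernel):
  L0 @0x3B[13] → 0x5B007  P=1,RW=1,US=1,PS=0
  L1 @0x5B[3] → 0x5F007  P=1,RW=1,US=1,PS=0
  L2 @0x5F[16] → 0x61007  P=1,RW=1,US=1,PS=0
  ✓ 0x610C2  — 3 lookups

Entries read for #3: 3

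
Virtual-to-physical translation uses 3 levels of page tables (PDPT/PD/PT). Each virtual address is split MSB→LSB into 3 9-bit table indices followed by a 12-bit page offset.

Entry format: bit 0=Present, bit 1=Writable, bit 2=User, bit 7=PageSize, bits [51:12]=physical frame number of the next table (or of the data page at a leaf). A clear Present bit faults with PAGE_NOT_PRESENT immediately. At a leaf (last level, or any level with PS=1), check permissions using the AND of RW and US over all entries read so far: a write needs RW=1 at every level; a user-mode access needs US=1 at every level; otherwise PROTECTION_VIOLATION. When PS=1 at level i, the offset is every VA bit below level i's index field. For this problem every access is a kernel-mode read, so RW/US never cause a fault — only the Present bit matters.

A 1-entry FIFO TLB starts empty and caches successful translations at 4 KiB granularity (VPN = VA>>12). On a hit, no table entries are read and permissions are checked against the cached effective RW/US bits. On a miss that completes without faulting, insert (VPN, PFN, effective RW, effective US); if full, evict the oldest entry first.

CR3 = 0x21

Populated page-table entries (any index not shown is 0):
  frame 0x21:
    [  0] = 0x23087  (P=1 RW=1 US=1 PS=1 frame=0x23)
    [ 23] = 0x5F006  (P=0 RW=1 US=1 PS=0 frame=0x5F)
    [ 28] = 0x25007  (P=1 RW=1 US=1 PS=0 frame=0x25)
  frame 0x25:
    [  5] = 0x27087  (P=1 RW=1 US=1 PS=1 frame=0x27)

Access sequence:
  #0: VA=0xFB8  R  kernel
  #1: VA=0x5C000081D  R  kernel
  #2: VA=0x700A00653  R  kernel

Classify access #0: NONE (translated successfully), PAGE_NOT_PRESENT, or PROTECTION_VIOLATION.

Trace:
#0 VA=0xFB8 (r,kernel):
  L0 @0x21[0] → 0x23087  P=1,RW=1,US=1,PS=1
  ⇒ phys 0x23FB8 (huge @L0)  [1 reads]
#1 VA=0x5C000081D (r,kernel):
  L0 @0x21[23] → 0x5F006  P=0,RW=1,US=1,PS=0
  → PAGE_NOT_PRESENT  (1 entries read)
#2 VA=0x700A00653 (r,kernel):
  L0 @0x21[28] → 0x25007  P=1,RW=1,US=1,PS=0
  L1 @0x25[5] → 0x27087  P=1,RW=1,US=1,PS=1
  ⇒ phys 0x27653 (huge @L1)  [2 reads]

Access #0 fault: NONE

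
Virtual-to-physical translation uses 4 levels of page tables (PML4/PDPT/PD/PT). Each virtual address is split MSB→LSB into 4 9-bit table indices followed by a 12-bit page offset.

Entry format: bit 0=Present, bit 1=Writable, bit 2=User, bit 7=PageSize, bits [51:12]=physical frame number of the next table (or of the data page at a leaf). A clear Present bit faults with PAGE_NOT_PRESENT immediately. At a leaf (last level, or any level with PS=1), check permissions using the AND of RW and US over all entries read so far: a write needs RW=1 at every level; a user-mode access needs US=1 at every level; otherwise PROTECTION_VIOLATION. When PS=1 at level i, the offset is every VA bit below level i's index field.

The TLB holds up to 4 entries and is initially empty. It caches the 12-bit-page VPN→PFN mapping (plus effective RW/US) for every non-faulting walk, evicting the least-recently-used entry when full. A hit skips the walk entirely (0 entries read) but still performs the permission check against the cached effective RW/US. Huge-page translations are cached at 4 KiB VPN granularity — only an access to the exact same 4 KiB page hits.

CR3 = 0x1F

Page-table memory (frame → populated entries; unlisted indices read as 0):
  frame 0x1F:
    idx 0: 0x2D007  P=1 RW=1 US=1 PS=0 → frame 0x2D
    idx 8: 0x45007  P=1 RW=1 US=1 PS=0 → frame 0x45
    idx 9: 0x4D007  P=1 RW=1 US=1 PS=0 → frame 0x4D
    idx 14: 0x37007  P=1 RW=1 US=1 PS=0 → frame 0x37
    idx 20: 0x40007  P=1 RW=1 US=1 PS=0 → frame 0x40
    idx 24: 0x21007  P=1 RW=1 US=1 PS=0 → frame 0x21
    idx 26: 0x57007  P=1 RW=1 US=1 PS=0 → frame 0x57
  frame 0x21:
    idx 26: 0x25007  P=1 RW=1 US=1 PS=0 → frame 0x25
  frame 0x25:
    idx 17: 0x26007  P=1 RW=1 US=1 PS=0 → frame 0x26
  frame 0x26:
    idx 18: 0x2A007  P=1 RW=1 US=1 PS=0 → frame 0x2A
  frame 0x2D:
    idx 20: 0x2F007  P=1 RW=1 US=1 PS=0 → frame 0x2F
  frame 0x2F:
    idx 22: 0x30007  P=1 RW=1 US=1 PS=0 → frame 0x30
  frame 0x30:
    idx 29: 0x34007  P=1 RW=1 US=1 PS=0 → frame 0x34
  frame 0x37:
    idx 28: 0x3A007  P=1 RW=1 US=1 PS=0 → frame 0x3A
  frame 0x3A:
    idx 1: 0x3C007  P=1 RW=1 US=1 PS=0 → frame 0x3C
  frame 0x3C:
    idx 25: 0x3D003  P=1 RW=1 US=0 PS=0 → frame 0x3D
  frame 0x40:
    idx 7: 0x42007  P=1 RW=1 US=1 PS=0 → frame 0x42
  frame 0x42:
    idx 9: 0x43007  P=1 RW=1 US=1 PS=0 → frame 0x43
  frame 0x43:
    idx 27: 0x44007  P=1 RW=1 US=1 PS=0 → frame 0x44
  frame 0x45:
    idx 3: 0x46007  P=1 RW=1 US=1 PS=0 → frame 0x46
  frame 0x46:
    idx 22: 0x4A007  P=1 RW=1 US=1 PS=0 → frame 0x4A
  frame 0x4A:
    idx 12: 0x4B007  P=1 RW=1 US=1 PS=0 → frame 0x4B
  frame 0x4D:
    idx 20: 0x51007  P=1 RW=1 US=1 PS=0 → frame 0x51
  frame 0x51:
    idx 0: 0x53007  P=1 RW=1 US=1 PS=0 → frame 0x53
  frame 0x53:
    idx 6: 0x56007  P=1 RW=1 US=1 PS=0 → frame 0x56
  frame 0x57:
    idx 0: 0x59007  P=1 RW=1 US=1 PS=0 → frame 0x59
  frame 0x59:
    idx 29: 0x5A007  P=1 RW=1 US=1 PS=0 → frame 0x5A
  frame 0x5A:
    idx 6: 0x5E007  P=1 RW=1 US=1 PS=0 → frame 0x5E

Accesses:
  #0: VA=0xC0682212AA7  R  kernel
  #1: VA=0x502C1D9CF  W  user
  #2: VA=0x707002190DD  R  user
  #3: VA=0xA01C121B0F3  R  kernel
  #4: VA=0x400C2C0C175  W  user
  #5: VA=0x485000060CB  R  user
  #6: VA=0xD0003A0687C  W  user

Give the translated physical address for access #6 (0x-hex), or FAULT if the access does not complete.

Per-access translation:
#0 VA=0xC0682212AA7 (r,kernel):
  L0 @0x1F[24] → 0x21007  P=1,RW=1,US=1,PS=0
  L1 @0x21[26] → 0x25007  P=1,RW=1,US=1,PS=0
  L2 @0x25[17] → 0x26007  P=1,RW=1,US=1,PS=0
  L3 @0x26[18] → 0x2A007  P=1,RW=1,US=1,PS=0
  ⇒ phys 0x2AAA7  [4 reads]
#1 VA=0x502C1D9CF (w,user):
  L0 @0x1F[0] → 0x2D007  P=1,RW=1,US=1,PS=0
  L1 @0x2D[20] → 0x2F007  P=1,RW=1,US=1,PS=0
  L2 @0x2F[22] → 0x30007  P=1,RW=1,US=1,PS=0
  L3 @0x30[29] → 0x34007  P=1,RW=1,US=1,PS=0
  ⇒ phys 0x349CF  [4 reads]
#2 VA=0x707002190DD (r,user):
  L0 @0x1F[14] → 0x37007  P=1,RW=1,US=1,PS=0
  L1 @0x37[28] → 0x3A007  P=1,RW=1,US=1,PS=0
  L2 @0x3A[1] → 0x3C007  P=1,RW=1,US=1,PS=0
  L3 @0x3C[25] → 0x3D003  P=1,RW=1,US=0,PS=0
  → PROTECTION_VIOLATION  (4 entries read)
#3 VA=0xA01C121B0F3 (r,kernel):
  L0 @0x1F[20] → 0x40007  P=1,RW=1,US=1,PS=0
  L1 @0x40[7] → 0x42007  P=1,RW=1,US=1,PS=0
  L2 @0x42[9] → 0x43007  P=1,RW=1,US=1,PS=0
  L3 @0x43[27] → 0x44007  P=1,RW=1,US=1,PS=0
  ⇒ phys 0x440F3  [4 reads]
#4 VA=0x400C2C0C175 (w,user):
  L0 @0x1F[8] → 0x45007  P=1,RW=1,US=1,PS=0
  L1 @0x45[3] → 0x46007  P=1,RW=1,US=1,PS=0
  L2 @0x46[22] → 0x4A007  P=1,RW=1,US=1,PS=0
  L3 @0x4A[12] → 0x4B007  P=1,RW=1,US=1,PS=0
  ⇒ phys 0x4B175  [4 reads]
#5 VA=0x485000060CB (r,user):
  L0 @0x1F[9] → 0x4D007  P=1,RW=1,US=1,PS=0
  L1 @0x4D[20] → 0x51007  P=1,RW=1,US=1,PS=0
  L2 @0x51[0] → 0x53007  P=1,RW=1,US=1,PS=0
  L3 @0x53[6] → 0x56007  P=1,RW=1,US=1,PS=0
  ⇒ phys 0x560CB  [4 reads]
#6 VA=0xD0003A0687C (w,user):
  L0 @0x1F[26] → 0x57007  P=1,RW=1,US=1,PS=0
  L1 @0x57[0] → 0x59007  P=1,RW=1,US=1,PS=0
  L2 @0x59[29] → 0x5A007  P=1,RW=1,US=1,PS=0
  L3 @0x5A[6] → 0x5E007  P=1,RW=1,US=1,PS=0
  ⇒ phys 0x5E87C  [4 reads]

Access #6 PA: 0x5E87C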